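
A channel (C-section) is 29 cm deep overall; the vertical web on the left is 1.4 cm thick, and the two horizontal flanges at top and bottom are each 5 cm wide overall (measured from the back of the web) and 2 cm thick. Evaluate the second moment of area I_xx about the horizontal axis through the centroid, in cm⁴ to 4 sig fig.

I_xx ≈ 5475 cm⁴

Treat the section as a set of non-overlapping primitives; coordinates are from the bounding-box lower-left.
Web: 1.4 × 29, A = 40.6 cm², y = 14.5 cm, Ī = 2845.38 cm⁴.
Top flange (beyond web): 3.6 × 2, A = 7.2 cm², y = 28 cm, Ī = 2.4 cm⁴.
Bottom flange (beyond web): 3.6 × 2, A = 7.2 cm², y = 1 cm, Ī = 2.4 cm⁴.
By symmetry the centroid is at mid-height, ȳ = 14.5 cm.
Transfer each piece to the horizontal axis through the centroid using Ī + A·d² with d = y − 14.5:
  web: d = 0 cm → contributes +2845.38 cm⁴
  top flange (beyond web): d = 13.5 cm → contributes +1314.6 cm⁴
  bottom flange (beyond web): d = -13.5 cm → contributes +1314.6 cm⁴
Total I = 5474.58 cm⁴.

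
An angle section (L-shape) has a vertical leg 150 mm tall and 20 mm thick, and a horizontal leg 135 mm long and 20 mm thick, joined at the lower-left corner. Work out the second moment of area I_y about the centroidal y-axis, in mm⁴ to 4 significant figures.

I_y ≈ 8.567 × 10⁶ mm⁴

Treat the section as a set of non-overlapping primitives; coordinates are from the bounding-box lower-left.
Vertical leg: 20 × 150, A = 3 000 mm², x = 10 mm, Ī = 100 000 mm⁴.
Horizontal leg (remainder): 115 × 20, A = 2 300 mm², x = 77.5 mm, Ī = 2 534 792 mm⁴.
Centroid: x̄ = ΣA·x / ΣA = 39.2925 mm.
Transfer each piece to the centroidal y-axis using Ī + A·d² with d = x − 39.2925:
  vertical leg: d = -29.2925 mm → contributes +2 674 143 mm⁴
  horizontal leg (remainder): d = 38.2075 mm → contributes +5 892 370 mm⁴
Total I = 8 566 513 mm⁴.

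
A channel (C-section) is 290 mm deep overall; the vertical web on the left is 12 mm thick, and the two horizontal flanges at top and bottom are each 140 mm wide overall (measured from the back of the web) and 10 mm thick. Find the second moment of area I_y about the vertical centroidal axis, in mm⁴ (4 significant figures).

I_y ≈ 1.076 × 10⁷ mm⁴

Treat the section as a set of non-overlapping primitives; coordinates are from the bounding-box lower-left.
Web: 12 × 290, A = 3 480 mm², x = 6 mm, Ī = 41 760 mm⁴.
Top flange (beyond web): 128 × 10, A = 1 280 mm², x = 76 mm, Ī = 1 747 627 mm⁴.
Bottom flange (beyond web): 128 × 10, A = 1 280 mm², x = 76 mm, Ī = 1 747 627 mm⁴.
Centroid: x̄ = ΣA·x / ΣA = 35.6689 mm.
Transfer each piece to the vertical centroidal axis using Ī + A·d² with d = x − 35.6689:
  web: d = -29.6689 mm → contributes +3 105 002 mm⁴
  top flange (beyond web): d = 40.3311 mm → contributes +3 829 674 mm⁴
  bottom flange (beyond web): d = 40.3311 mm → contributes +3 829 674 mm⁴
Total I = 10 764 351 mm⁴.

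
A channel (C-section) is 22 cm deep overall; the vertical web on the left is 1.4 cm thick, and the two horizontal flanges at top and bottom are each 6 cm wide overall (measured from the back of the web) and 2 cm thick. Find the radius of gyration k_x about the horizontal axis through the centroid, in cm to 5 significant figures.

Decompose the section into non-overlapping parts with the origin at the bottom-left of its bounding rectangle.
Web: 1.4 × 22, A = 30.8 cm², y = 11 cm, Ī = 1242.267 cm⁴.
Top flange (beyond web): 4.6 × 2, A = 9.2 cm², y = 21 cm, Ī = 3.066667 cm⁴.
Bottom flange (beyond web): 4.6 × 2, A = 9.2 cm², y = 1 cm, Ī = 3.066667 cm⁴.
By symmetry the centroid is at mid-height, ȳ = 11 cm.
Transfer each piece to the horizontal axis through the centroid using Ī + A·d² with d = y − 11:
  web: d = 0 cm → contributes +1242.267 cm⁴
  top flange (beyond web): d = 10 cm → contributes +923.0667 cm⁴
  bottom flange (beyond web): d = -10 cm → contributes +923.0667 cm⁴
Total I = 3088.4 cm⁴.
Radius of gyration: k = √(I/A) = √(3088.4 / 49.2) = 7.922901 cm.

k_x ≈ 7.9229 cm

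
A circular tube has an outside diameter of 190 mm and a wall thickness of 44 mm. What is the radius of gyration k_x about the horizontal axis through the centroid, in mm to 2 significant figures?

k_x ≈ 54 mm

Break the section into simple shapes (no overlaps), measuring from the bottom-left corner of the bounding box.
Outer circle: ⌀190, A = 28 353 mm², y = 95 mm, Ī = 63 971 171 mm⁴.
Bore (subtracted): ⌀102, A = 8 171 mm², y = 95 mm, Ī = 5 313 376 mm⁴.
By symmetry the centroid is at mid-height, ȳ = 95 mm.
All pieces are centred on the horizontal axis through the centroid, so I = ΣĪ (holes subtracted) = 58 657 795 mm⁴.
Radius of gyration: k = √(I/A) = √(58 657 795 / 20 182) = 53.91 mm.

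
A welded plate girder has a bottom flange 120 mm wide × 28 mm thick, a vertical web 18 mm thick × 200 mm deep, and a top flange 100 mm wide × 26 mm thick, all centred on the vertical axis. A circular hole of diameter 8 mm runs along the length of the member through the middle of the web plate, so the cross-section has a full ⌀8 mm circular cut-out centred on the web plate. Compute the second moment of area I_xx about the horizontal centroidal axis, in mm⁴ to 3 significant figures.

Split into non-overlapping primitives; take the origin at the lower-left of the bounding box.
Bottom plate: 120 × 28, A = 3 360 mm², y = 14 mm, Ī = 219 520 mm⁴.
Web plate: 18 × 200, A = 3 600 mm², y = 128 mm, Ī = 12 000 000 mm⁴.
Top plate: 100 × 26, A = 2 600 mm², y = 241 mm, Ī = 146 467 mm⁴.
Hole (subtracted): ⌀8, A = 50.265 mm², y = 128 mm, Ī = 201.06 mm⁴.
Centroid: ȳ = ΣA·y / ΣA = 118.62 mm.
Transfer each piece to the horizontal centroidal axis using Ī + A·d² with d = y − 118.62:
  bottom plate: d = -104.62 mm → contributes +36 993 017 mm⁴
  web plate: d = 9.3841 mm → contributes +12 317 019 mm⁴
  top plate: d = 122.38 mm → contributes +39 088 903 mm⁴
  hole: d = 9.3841 mm → contributes −4627.5 mm⁴
Total I = 88 394 311 mm⁴.

I_xx ≈ 8.84 × 10⁷ mm⁴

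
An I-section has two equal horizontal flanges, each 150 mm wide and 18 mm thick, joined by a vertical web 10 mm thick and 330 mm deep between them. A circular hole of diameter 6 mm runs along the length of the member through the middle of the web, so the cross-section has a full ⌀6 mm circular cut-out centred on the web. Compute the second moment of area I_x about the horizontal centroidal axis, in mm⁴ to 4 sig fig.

Decompose the section into non-overlapping parts with the origin at the bottom-left of its bounding rectangle.
Bottom flange: 150 × 18, A = 2 700 mm², y = 9 mm, Ī = 72 900 mm⁴.
Web: 10 × 330, A = 3 300 mm², y = 183 mm, Ī = 29 947 500 mm⁴.
Top flange: 150 × 18, A = 2 700 mm², y = 357 mm, Ī = 72 900 mm⁴.
Hole (subtracted): ⌀6, A = 28.2743 mm², y = 183 mm, Ī = 63.6173 mm⁴.
By symmetry the centroid is at mid-height, ȳ = 183 mm.
Transfer each piece to the horizontal centroidal axis using Ī + A·d² with d = y − 183:
  bottom flange: d = -174 mm → contributes +81 818 100 mm⁴
  web: d = 0 mm → contributes +29 947 500 mm⁴
  top flange: d = 174 mm → contributes +81 818 100 mm⁴
  hole: d = 0 mm → contributes −63.6173 mm⁴
Total I = 193 583 636 mm⁴.

I_x ≈ 1.936 × 10⁸ mm⁴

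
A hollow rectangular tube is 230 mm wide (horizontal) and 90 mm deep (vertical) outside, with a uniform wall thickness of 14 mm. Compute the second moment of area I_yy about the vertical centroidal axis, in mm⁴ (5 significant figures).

Split into non-overlapping primitives; take the origin at the lower-left of the bounding box.
Outer rectangle: 230 × 90, A = 20 700 mm², x = 115 mm, Ī = 91 252 500 mm⁴.
Inner void (subtracted): 202 × 62, A = 12 524 mm², x = 115 mm, Ī = 42 585 775 mm⁴.
By symmetry the centroid is at mid-width, x̄ = 115 mm.
All pieces are centred on the vertical centroidal axis, so I = ΣĪ (holes subtracted) = 48 666 725 mm⁴.

I_yy ≈ 4.8667 × 10⁷ mm⁴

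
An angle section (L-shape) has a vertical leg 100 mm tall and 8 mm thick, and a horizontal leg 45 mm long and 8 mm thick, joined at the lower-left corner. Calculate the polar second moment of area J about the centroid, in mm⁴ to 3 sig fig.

Split into non-overlapping primitives; take the origin at the lower-left of the bounding box.
Vertical leg: 8 × 100, A = 800 mm², y = 50 mm, Ī = 666 667 mm⁴.
Horizontal leg (remainder): 37 × 8, A = 296 mm², y = 4 mm, Ī = 1578.7 mm⁴.
Centroid: ȳ = ΣA·y / ΣA = 37.577 mm.
Transfer each piece to the centroidal x-axis using Ī + A·d² with d = y − 37.577:
  vertical leg: d = 12.423 mm → contributes +790 139 mm⁴
  horizontal leg (remainder): d = -33.577 mm → contributes +335 286 mm⁴
Total I = 1 125 425 mm⁴.
For the y-axis: x̄ = 10.077 mm.
Repeating about the centroidal y-axis gives I_y = 147 415 mm⁴.
Polar second moment: J = I_x + I_y = 1 272 840 mm⁴.

J ≈ 1.27 × 10⁶ mm⁴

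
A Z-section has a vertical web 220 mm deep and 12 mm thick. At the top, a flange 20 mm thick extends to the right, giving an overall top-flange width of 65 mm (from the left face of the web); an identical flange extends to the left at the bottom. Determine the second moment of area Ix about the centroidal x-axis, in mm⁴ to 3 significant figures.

Treat the section as a set of non-overlapping primitives; coordinates are from the bounding-box lower-left.
Web: 12 × 220, A = 2 640 mm², y = 110 mm, Ī = 10 648 000 mm⁴.
Top flange (beyond web): 53 × 20, A = 1 060 mm², y = 210 mm, Ī = 35 333 mm⁴.
Bottom flange (beyond web): 53 × 20, A = 1 060 mm², y = 10 mm, Ī = 35 333 mm⁴.
Centroid: ȳ = ΣA·y / ΣA = 110 mm.
Transfer each piece to the centroidal x-axis using Ī + A·d² with d = y − 110:
  web: d = 0 mm → contributes +10 648 000 mm⁴
  top flange (beyond web): d = 100 mm → contributes +10 635 333 mm⁴
  bottom flange (beyond web): d = -100 mm → contributes +10 635 333 mm⁴
Total I = 31 918 667 mm⁴.

Ix ≈ 3.19 × 10⁷ mm⁴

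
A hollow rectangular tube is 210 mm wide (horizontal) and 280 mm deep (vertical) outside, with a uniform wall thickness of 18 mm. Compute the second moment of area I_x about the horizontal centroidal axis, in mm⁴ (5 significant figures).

I_x ≈ 1.7352 × 10⁸ mm⁴

Treat the section as a set of non-overlapping primitives; coordinates are from the bounding-box lower-left.
Outer rectangle: 210 × 280, A = 58 800 mm², y = 140 mm, Ī = 384 160 000 mm⁴.
Inner void (subtracted): 174 × 244, A = 42 456 mm², y = 140 mm, Ī = 210 638 368 mm⁴.
By symmetry the centroid is at mid-height, ȳ = 140 mm.
All pieces are centred on the horizontal centroidal axis, so I = ΣĪ (holes subtracted) = 173 521 632 mm⁴.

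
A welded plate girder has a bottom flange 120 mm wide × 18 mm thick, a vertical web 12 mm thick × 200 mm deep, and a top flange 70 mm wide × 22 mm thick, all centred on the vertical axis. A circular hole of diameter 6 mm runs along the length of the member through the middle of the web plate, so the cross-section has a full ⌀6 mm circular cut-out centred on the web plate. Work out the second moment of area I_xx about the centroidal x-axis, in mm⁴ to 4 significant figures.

Decompose the section into non-overlapping parts with the origin at the bottom-left of its bounding rectangle.
Bottom plate: 120 × 18, A = 2 160 mm², y = 9 mm, Ī = 58 320 mm⁴.
Web plate: 12 × 200, A = 2 400 mm², y = 118 mm, Ī = 8 000 000 mm⁴.
Top plate: 70 × 22, A = 1 540 mm², y = 229 mm, Ī = 62113.3 mm⁴.
Hole (subtracted): ⌀6, A = 28.2743 mm², y = 118 mm, Ī = 63.6173 mm⁴.
Centroid: ȳ = ΣA·y / ΣA = 107.377 mm.
Transfer each piece to the centroidal x-axis using Ī + A·d² with d = y − 107.377:
  bottom plate: d = -98.377 mm → contributes +20 962 870 mm⁴
  web plate: d = 10.623 mm → contributes +8 270 836 mm⁴
  top plate: d = 121.623 mm → contributes +22 842 034 mm⁴
  hole: d = 10.623 mm → contributes −3254.33 mm⁴
Total I = 52 072 486 mm⁴.

I_xx ≈ 5.207 × 10⁷ mm⁴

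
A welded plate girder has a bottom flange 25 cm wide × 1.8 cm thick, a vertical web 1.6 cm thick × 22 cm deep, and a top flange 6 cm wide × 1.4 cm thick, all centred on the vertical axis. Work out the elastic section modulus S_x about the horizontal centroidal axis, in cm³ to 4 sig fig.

Decompose the section into non-overlapping parts with the origin at the bottom-left of its bounding rectangle.
Bottom plate: 25 × 1.8, A = 45 cm², y = 0.9 cm, Ī = 12.15 cm⁴.
Web plate: 1.6 × 22, A = 35.2 cm², y = 12.8 cm, Ī = 1419.73 cm⁴.
Top plate: 6 × 1.4, A = 8.4 cm², y = 24.5 cm, Ī = 1.372 cm⁴.
Centroid: ȳ = ΣA·y / ΣA = 7.86524 cm.
Transfer each piece to the horizontal centroidal axis using Ī + A·d² with d = y − 7.86524:
  bottom plate: d = -6.96524 cm → contributes +2195.3 cm⁴
  web plate: d = 4.93476 cm → contributes +2276.92 cm⁴
  top plate: d = 16.6348 cm → contributes +2325.78 cm⁴
Total I = 6 798 cm⁴.
Extreme fibre distance c = 17.3348 cm; S = I/c = 392.16 cm³.

S_x ≈ 392.2 cm³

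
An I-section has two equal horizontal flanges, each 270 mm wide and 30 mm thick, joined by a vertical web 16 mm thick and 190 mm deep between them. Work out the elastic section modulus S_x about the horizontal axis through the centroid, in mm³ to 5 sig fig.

S_x ≈ 1.6510 × 10⁶ mm³

Treat the section as a set of non-overlapping primitives; coordinates are from the bounding-box lower-left.
Bottom flange: 270 × 30, A = 8 100 mm², y = 15 mm, Ī = 607 500 mm⁴.
Web: 16 × 190, A = 3 040 mm², y = 125 mm, Ī = 9 145 333 mm⁴.
Top flange: 270 × 30, A = 8 100 mm², y = 235 mm, Ī = 607 500 mm⁴.
By symmetry the centroid is at mid-height, ȳ = 125 mm.
Transfer each piece to the horizontal axis through the centroid using Ī + A·d² with d = y − 125:
  bottom flange: d = -110 mm → contributes +98 617 500 mm⁴
  web: d = 0 mm → contributes +9 145 333 mm⁴
  top flange: d = 110 mm → contributes +98 617 500 mm⁴
Total I = 206 380 333 mm⁴.
Extreme fibre distance c = 125 mm; S = I/c = 1 651 043 mm³.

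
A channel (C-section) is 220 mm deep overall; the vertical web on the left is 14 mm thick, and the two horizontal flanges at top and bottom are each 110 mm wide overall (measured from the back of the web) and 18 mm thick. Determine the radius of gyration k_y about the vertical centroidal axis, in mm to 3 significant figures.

Treat the section as a set of non-overlapping primitives; coordinates are from the bounding-box lower-left.
Web: 14 × 220, A = 3 080 mm², x = 7 mm, Ī = 50 307 mm⁴.
Top flange (beyond web): 96 × 18, A = 1 728 mm², x = 62 mm, Ī = 1 327 104 mm⁴.
Bottom flange (beyond web): 96 × 18, A = 1 728 mm², x = 62 mm, Ī = 1 327 104 mm⁴.
Centroid: x̄ = ΣA·x / ΣA = 36.082 mm.
Transfer each piece to the vertical centroidal axis using Ī + A·d² with d = x − 36.082:
  web: d = -29.082 mm → contributes +2 655 257 mm⁴
  top flange (beyond web): d = 25.918 mm → contributes +2 487 875 mm⁴
  bottom flange (beyond web): d = 25.918 mm → contributes +2 487 875 mm⁴
Total I = 7 631 007 mm⁴.
Radius of gyration: k = √(I/A) = √(7 631 007 / 6 536) = 34.169 mm.

k_y ≈ 34.2 mm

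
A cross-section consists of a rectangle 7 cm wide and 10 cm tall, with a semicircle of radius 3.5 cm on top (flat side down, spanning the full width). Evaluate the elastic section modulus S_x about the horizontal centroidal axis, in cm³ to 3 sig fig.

S_x ≈ 174 cm³

Split into non-overlapping primitives; take the origin at the lower-left of the bounding box.
Rectangular body: 7 × 10, A = 70 cm², y = 5 cm, Ī = 583.33 cm⁴.
Semicircular cap: semicircle r = 3.5, A = 19.242 cm², y = 11.485 cm, Ī = 16.47 cm⁴.
Centroid: ȳ = ΣA·y / ΣA = 6.3984 cm.
Transfer each piece to the horizontal centroidal axis using Ī + A·d² with d = y − 6.3984:
  rectangular body: d = -1.3984 cm → contributes +720.22 cm⁴
  semicircular cap: d = 5.0871 cm → contributes +514.43 cm⁴
Total I = 1234.6 cm⁴.
Extreme fibre distance c = 7.1016 cm; S = I/c = 173.85 cm³.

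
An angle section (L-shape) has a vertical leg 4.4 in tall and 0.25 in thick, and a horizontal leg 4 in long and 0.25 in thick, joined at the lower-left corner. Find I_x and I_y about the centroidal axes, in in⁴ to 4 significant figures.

I_x ≈ 3.959 in⁴, I_y ≈ 3.129 in⁴

Split into non-overlapping primitives; take the origin at the lower-left of the bounding box.
Vertical leg: 0.25 × 4.4, A = 1.1 in², y = 2.2 in, Ī = 1.77467 in⁴.
Horizontal leg (remainder): 3.75 × 0.25, A = 0.9375 in², y = 0.125 in, Ī = 0.00488281 in⁴.
Centroid: ȳ = ΣA·y / ΣA = 1.24525 in.
Transfer each piece to the centroidal x-axis using Ī + A·d² with d = y − 1.24525:
  vertical leg: d = 0.954755 in → contributes +2.77738 in⁴
  horizontal leg (remainder): d = -1.12025 in → contributes +1.1814 in⁴
Total I = 3.95878 in⁴.
For the y-axis: x̄ = 1.04525 in.
Repeating about the centroidal y-axis gives I_y = 3.1289 in⁴.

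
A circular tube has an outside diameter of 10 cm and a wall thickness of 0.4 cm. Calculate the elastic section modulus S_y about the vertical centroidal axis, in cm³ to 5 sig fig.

Break the section into simple shapes (no overlaps), measuring from the bottom-left corner of the bounding box.
Outer circle: ⌀10, A = 78.53982 cm², x = 5 cm, Ī = 490.8739 cm⁴.
Bore (subtracted): ⌀9.2, A = 66.4761 cm², x = 5 cm, Ī = 351.6586 cm⁴.
By symmetry the centroid is at mid-width, x̄ = 5 cm.
All pieces are centred on the vertical centroidal axis, so I = ΣĪ (holes subtracted) = 139.2153 cm⁴.
Extreme fibre distance c = 5 cm; S = I/c = 27.84306 cm³.

S_y ≈ 27.843 cm³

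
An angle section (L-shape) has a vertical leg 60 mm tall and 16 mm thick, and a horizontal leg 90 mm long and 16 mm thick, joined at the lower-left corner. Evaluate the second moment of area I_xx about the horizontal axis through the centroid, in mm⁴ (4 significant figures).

Split into non-overlapping primitives; take the origin at the lower-left of the bounding box.
Vertical leg: 16 × 60, A = 960 mm², y = 30 mm, Ī = 288 000 mm⁴.
Horizontal leg (remainder): 74 × 16, A = 1 184 mm², y = 8 mm, Ī = 25258.7 mm⁴.
Centroid: ȳ = ΣA·y / ΣA = 17.8507 mm.
Transfer each piece to the horizontal axis through the centroid using Ī + A·d² with d = y − 17.8507:
  vertical leg: d = 12.1493 mm → contributes +429 700 mm⁴
  horizontal leg (remainder): d = -9.85075 mm → contributes +140 151 mm⁴
Total I = 569 851 mm⁴.

I_xx ≈ 5.699 × 10⁵ mm⁴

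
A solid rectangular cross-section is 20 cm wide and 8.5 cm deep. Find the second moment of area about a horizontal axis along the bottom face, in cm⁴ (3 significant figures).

The section: 20 × 8.5, A = 170 cm², y = 4.25 cm, Ī = 1023.5 cm⁴.
Transfer it to the base of the section using Ī + A·d² with d = y − 0:
  the section: d = 4.25 cm → contributes +4094.2 cm⁴
Total I = 4094.2 cm⁴.

I_base ≈ 4090 cm⁴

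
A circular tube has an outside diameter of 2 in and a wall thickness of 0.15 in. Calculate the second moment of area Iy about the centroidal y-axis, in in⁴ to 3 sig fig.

Iy ≈ 0.375 in⁴

Treat the section as a set of non-overlapping primitives; coordinates are from the bounding-box lower-left.
Outer circle: ⌀2, A = 3.1416 in², x = 1 in, Ī = 0.7854 in⁴.
Bore (subtracted): ⌀1.7, A = 2.2698 in², x = 1 in, Ī = 0.40998 in⁴.
By symmetry the centroid is at mid-width, x̄ = 1 in.
All pieces are centred on the centroidal y-axis, so I = ΣĪ (holes subtracted) = 0.37542 in⁴.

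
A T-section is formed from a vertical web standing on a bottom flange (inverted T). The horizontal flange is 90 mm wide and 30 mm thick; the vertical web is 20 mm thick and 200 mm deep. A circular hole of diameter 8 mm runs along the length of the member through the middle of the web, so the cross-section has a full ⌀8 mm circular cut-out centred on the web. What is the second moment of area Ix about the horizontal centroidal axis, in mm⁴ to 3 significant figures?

Ix ≈ 3.47 × 10⁷ mm⁴

Decompose the section into non-overlapping parts with the origin at the bottom-left of its bounding rectangle.
Flange: 90 × 30, A = 2 700 mm², y = 15 mm, Ī = 202 500 mm⁴.
Web: 20 × 200, A = 4 000 mm², y = 130 mm, Ī = 13 333 333 mm⁴.
Hole (subtracted): ⌀8, A = 50.265 mm², y = 130 mm, Ī = 201.06 mm⁴.
Centroid: ȳ = ΣA·y / ΣA = 83.306 mm.
Transfer each piece to the horizontal centroidal axis using Ī + A·d² with d = y − 83.306:
  flange: d = -68.306 mm → contributes +12 800 066 mm⁴
  web: d = 46.694 mm → contributes +22 054 500 mm⁴
  hole: d = 46.694 mm → contributes −109 794 mm⁴
Total I = 34 744 772 mm⁴.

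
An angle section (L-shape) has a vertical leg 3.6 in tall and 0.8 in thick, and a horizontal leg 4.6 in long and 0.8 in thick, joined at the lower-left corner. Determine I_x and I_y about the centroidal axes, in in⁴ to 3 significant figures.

Treat the section as a set of non-overlapping primitives; coordinates are from the bounding-box lower-left.
Vertical leg: 0.8 × 3.6, A = 2.88 in², y = 1.8 in, Ī = 3.1104 in⁴.
Horizontal leg (remainder): 3.8 × 0.8, A = 3.04 in², y = 0.4 in, Ī = 0.16213 in⁴.
Centroid: ȳ = ΣA·y / ΣA = 1.0811 in.
Transfer each piece to the centroidal x-axis using Ī + A·d² with d = y − 1.0811:
  vertical leg: d = 0.71892 in → contributes +4.5989 in⁴
  horizontal leg (remainder): d = -0.68108 in → contributes +1.5723 in⁴
Total I = 6.1712 in⁴.
For the y-axis: x̄ = 1.5811 in.
Repeating about the centroidal y-axis gives I_y = 11.635 in⁴.

I_x ≈ 6.17 in⁴, I_y ≈ 11.6 in⁴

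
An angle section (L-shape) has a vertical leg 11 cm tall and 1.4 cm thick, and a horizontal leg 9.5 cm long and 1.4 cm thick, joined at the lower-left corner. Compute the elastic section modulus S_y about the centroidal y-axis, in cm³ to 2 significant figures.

Treat the section as a set of non-overlapping primitives; coordinates are from the bounding-box lower-left.
Vertical leg: 1.4 × 11, A = 15.4 cm², x = 0.7 cm, Ī = 2.515 cm⁴.
Horizontal leg (remainder): 8.1 × 1.4, A = 11.34 cm², x = 5.45 cm, Ī = 62 cm⁴.
Centroid: x̄ = ΣA·x / ΣA = 2.714 cm.
Transfer each piece to the centroidal y-axis using Ī + A·d² with d = x − 2.714:
  vertical leg: d = -2.014 cm → contributes +65.01 cm⁴
  horizontal leg (remainder): d = 2.736 cm → contributes +146.9 cm⁴
Total I = 211.9 cm⁴.
Extreme fibre distance c = 6.786 cm; S = I/c = 31.22 cm³.

S_y ≈ 31 cm³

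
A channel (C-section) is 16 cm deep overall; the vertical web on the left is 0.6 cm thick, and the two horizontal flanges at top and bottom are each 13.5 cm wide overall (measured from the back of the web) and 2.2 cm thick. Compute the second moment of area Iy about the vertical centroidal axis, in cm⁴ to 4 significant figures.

Iy ≈ 1162 cm⁴

Treat the section as a set of non-overlapping primitives; coordinates are from the bounding-box lower-left.
Web: 0.6 × 16, A = 9.6 cm², x = 0.3 cm, Ī = 0.288 cm⁴.
Top flange (beyond web): 12.9 × 2.2, A = 28.38 cm², x = 7.05 cm, Ī = 393.56 cm⁴.
Bottom flange (beyond web): 12.9 × 2.2, A = 28.38 cm², x = 7.05 cm, Ī = 393.56 cm⁴.
Centroid: x̄ = ΣA·x / ΣA = 6.07351 cm.
Transfer each piece to the vertical centroidal axis using Ī + A·d² with d = x − 6.07351:
  web: d = -5.77351 cm → contributes +320.289 cm⁴
  top flange (beyond web): d = 0.976492 cm → contributes +420.621 cm⁴
  bottom flange (beyond web): d = 0.976492 cm → contributes +420.621 cm⁴
Total I = 1161.53 cm⁴.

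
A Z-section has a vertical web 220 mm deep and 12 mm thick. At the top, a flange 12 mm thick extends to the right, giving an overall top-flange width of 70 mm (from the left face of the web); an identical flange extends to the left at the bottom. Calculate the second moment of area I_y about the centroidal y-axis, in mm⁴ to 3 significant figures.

Split into non-overlapping primitives; take the origin at the lower-left of the bounding box.
Web: 12 × 220, A = 2 640 mm², x = 64 mm, Ī = 31 680 mm⁴.
Top flange (beyond web): 58 × 12, A = 696 mm², x = 99 mm, Ī = 195 112 mm⁴.
Bottom flange (beyond web): 58 × 12, A = 696 mm², x = 29 mm, Ī = 195 112 mm⁴.
Centroid: x̄ = ΣA·x / ΣA = 64 mm.
Transfer each piece to the centroidal y-axis using Ī + A·d² with d = x − 64:
  web: d = 0 mm → contributes +31 680 mm⁴
  top flange (beyond web): d = 35 mm → contributes +1 047 712 mm⁴
  bottom flange (beyond web): d = -35 mm → contributes +1 047 712 mm⁴
Total I = 2 127 104 mm⁴.

I_y ≈ 2.13 × 10⁶ mm⁴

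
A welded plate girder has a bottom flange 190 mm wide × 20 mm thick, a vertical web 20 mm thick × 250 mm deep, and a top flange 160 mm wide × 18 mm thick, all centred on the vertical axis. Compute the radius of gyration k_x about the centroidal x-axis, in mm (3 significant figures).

Treat the section as a set of non-overlapping primitives; coordinates are from the bounding-box lower-left.
Bottom plate: 190 × 20, A = 3 800 mm², y = 10 mm, Ī = 126 667 mm⁴.
Web plate: 20 × 250, A = 5 000 mm², y = 145 mm, Ī = 26 041 667 mm⁴.
Top plate: 160 × 18, A = 2 880 mm², y = 279 mm, Ī = 77 760 mm⁴.
Centroid: ȳ = ΣA·y / ΣA = 134.12 mm.
Transfer each piece to the centroidal x-axis using Ī + A·d² with d = y − 134.12:
  bottom plate: d = -124.12 mm → contributes +58 668 480 mm⁴
  web plate: d = 10.88 mm → contributes +26 633 554 mm⁴
  top plate: d = 144.88 mm → contributes +60 529 692 mm⁴
Total I = 145 831 726 mm⁴.
Radius of gyration: k = √(I/A) = √(145 831 726 / 11 680) = 111.74 mm.

k_x ≈ 112 mm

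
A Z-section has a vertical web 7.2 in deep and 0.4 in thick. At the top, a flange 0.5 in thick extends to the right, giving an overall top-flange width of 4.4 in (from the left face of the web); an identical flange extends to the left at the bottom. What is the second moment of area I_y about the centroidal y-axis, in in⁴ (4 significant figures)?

Treat the section as a set of non-overlapping primitives; coordinates are from the bounding-box lower-left.
Web: 0.4 × 7.2, A = 2.88 in², x = 4.2 in, Ī = 0.0384 in⁴.
Top flange (beyond web): 4 × 0.5, A = 2 in², x = 6.4 in, Ī = 2.66667 in⁴.
Bottom flange (beyond web): 4 × 0.5, A = 2 in², x = 2 in, Ī = 2.66667 in⁴.
Centroid: x̄ = ΣA·x / ΣA = 4.2 in.
Transfer each piece to the centroidal y-axis using Ī + A·d² with d = x − 4.2:
  web: d = 0 in → contributes +0.0384 in⁴
  top flange (beyond web): d = 2.2 in → contributes +12.3467 in⁴
  bottom flange (beyond web): d = -2.2 in → contributes +12.3467 in⁴
Total I = 24.7317 in⁴.

I_y ≈ 24.73 in⁴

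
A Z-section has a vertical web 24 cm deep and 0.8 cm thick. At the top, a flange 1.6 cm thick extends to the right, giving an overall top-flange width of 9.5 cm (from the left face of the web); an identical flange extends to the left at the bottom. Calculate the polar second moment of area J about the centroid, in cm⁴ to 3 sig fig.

J ≈ 5220 cm⁴

Split into non-overlapping primitives; take the origin at the lower-left of the bounding box.
Web: 0.8 × 24, A = 19.2 cm², y = 12 cm, Ī = 921.6 cm⁴.
Top flange (beyond web): 8.7 × 1.6, A = 13.92 cm², y = 23.2 cm, Ī = 2.9696 cm⁴.
Bottom flange (beyond web): 8.7 × 1.6, A = 13.92 cm², y = 0.8 cm, Ī = 2.9696 cm⁴.
Centroid: ȳ = ΣA·y / ΣA = 12 cm.
Transfer each piece to the centroidal x-axis using Ī + A·d² with d = y − 12:
  web: d = 0 cm → contributes +921.6 cm⁴
  top flange (beyond web): d = 11.2 cm → contributes +1749.1 cm⁴
  bottom flange (beyond web): d = -11.2 cm → contributes +1749.1 cm⁴
Total I = 4419.8 cm⁴.
For the y-axis: x̄ = 9.1 cm.
Repeating about the centroidal y-axis gives I_y = 804.76 cm⁴.
Polar second moment: J = I_x + I_y = 5224.6 cm⁴.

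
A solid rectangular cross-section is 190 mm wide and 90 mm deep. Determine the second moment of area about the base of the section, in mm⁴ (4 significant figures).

The section: 190 × 90, A = 17 100 mm², y = 45 mm, Ī = 11 542 500 mm⁴.
Transfer it to the bottom edge using Ī + A·d² with d = y − 0:
  the section: d = 45 mm → contributes +46 170 000 mm⁴
Total I = 46 170 000 mm⁴.

I_base ≈ 4.617 × 10⁷ mm⁴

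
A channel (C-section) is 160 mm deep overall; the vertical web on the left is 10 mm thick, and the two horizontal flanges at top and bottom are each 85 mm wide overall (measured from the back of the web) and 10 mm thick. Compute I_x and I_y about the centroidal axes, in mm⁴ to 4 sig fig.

Split into non-overlapping primitives; take the origin at the lower-left of the bounding box.
Web: 10 × 160, A = 1 600 mm², y = 80 mm, Ī = 3 413 333 mm⁴.
Top flange (beyond web): 75 × 10, A = 750 mm², y = 155 mm, Ī = 6 250 mm⁴.
Bottom flange (beyond web): 75 × 10, A = 750 mm², y = 5 mm, Ī = 6 250 mm⁴.
By symmetry the centroid is at mid-height, ȳ = 80 mm.
Transfer each piece to the centroidal x-axis using Ī + A·d² with d = y − 80:
  web: d = 0 mm → contributes +3 413 333 mm⁴
  top flange (beyond web): d = 75 mm → contributes +4 225 000 mm⁴
  bottom flange (beyond web): d = -75 mm → contributes +4 225 000 mm⁴
Total I = 11 863 333 mm⁴.
For the y-axis: x̄ = 25.5645 mm.
Repeating about the centroidal y-axis gives I_y = 2 114 845 mm⁴.

I_x ≈ 1.186 × 10⁷ mm⁴, I_y ≈ 2.115 × 10⁶ mm⁴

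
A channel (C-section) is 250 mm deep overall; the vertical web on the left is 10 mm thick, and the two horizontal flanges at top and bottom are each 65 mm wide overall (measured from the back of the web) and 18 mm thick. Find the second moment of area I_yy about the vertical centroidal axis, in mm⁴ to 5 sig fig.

Treat the section as a set of non-overlapping primitives; coordinates are from the bounding-box lower-left.
Web: 10 × 250, A = 2 500 mm², x = 5 mm, Ī = 20833.33 mm⁴.
Top flange (beyond web): 55 × 18, A = 990 mm², x = 37.5 mm, Ī = 249562.5 mm⁴.
Bottom flange (beyond web): 55 × 18, A = 990 mm², x = 37.5 mm, Ī = 249562.5 mm⁴.
Centroid: x̄ = ΣA·x / ΣA = 19.36384 mm.
Transfer each piece to the vertical centroidal axis using Ī + A·d² with d = x − 19.36384:
  web: d = -14.36384 mm → contributes +536 633 mm⁴
  top flange (beyond web): d = 18.13616 mm → contributes +575193.6 mm⁴
  bottom flange (beyond web): d = 18.13616 mm → contributes +575193.6 mm⁴
Total I = 1 687 020 mm⁴.

I_yy ≈ 1.6870 × 10⁶ mm⁴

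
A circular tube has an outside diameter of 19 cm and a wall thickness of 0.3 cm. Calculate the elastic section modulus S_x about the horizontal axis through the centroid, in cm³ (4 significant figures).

Treat the section as a set of non-overlapping primitives; coordinates are from the bounding-box lower-left.
Outer circle: ⌀19, A = 283.529 cm², y = 9.5 cm, Ī = 6397.12 cm⁴.
Bore (subtracted): ⌀18.4, A = 265.904 cm², y = 9.5 cm, Ī = 5626.54 cm⁴.
By symmetry the centroid is at mid-height, ȳ = 9.5 cm.
All pieces are centred on the horizontal axis through the centroid, so I = ΣĪ (holes subtracted) = 770.58 cm⁴.
Extreme fibre distance c = 9.5 cm; S = I/c = 81.1137 cm³.

S_x ≈ 81.11 cm³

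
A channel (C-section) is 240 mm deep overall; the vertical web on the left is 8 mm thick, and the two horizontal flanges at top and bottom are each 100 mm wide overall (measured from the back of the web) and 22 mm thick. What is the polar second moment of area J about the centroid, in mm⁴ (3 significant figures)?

J ≈ 6.36 × 10⁷ mm⁴

Break the section into simple shapes (no overlaps), measuring from the bottom-left corner of the bounding box.
Web: 8 × 240, A = 1 920 mm², y = 120 mm, Ī = 9 216 000 mm⁴.
Top flange (beyond web): 92 × 22, A = 2 024 mm², y = 229 mm, Ī = 81 635 mm⁴.
Bottom flange (beyond web): 92 × 22, A = 2 024 mm², y = 11 mm, Ī = 81 635 mm⁴.
By symmetry the centroid is at mid-height, ȳ = 120 mm.
Transfer each piece to the centroidal x-axis using Ī + A·d² with d = y − 120:
  web: d = 0 mm → contributes +9 216 000 mm⁴
  top flange (beyond web): d = 109 mm → contributes +24 128 779 mm⁴
  bottom flange (beyond web): d = -109 mm → contributes +24 128 779 mm⁴
Total I = 57 473 557 mm⁴.
For the y-axis: x̄ = 37.914 mm.
Repeating about the centroidal y-axis gives I_y = 6 121 193 mm⁴.
Polar second moment: J = I_x + I_y = 63 594 751 mm⁴.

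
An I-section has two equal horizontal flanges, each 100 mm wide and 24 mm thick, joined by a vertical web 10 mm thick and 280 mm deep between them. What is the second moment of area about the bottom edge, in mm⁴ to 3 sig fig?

Break the section into simple shapes (no overlaps), measuring from the bottom-left corner of the bounding box.
Bottom flange: 100 × 24, A = 2 400 mm², y = 12 mm, Ī = 115 200 mm⁴.
Web: 10 × 280, A = 2 800 mm², y = 164 mm, Ī = 18 293 333 mm⁴.
Top flange: 100 × 24, A = 2 400 mm², y = 316 mm, Ī = 115 200 mm⁴.
Transfer each piece to the base of the section using Ī + A·d² with d = y − 0:
  bottom flange: d = 12 mm → contributes +460 800 mm⁴
  web: d = 164 mm → contributes +93 602 133 mm⁴
  top flange: d = 316 mm → contributes +239 769 600 mm⁴
Total I = 333 832 533 mm⁴.

I_base ≈ 3.34 × 10⁸ mm⁴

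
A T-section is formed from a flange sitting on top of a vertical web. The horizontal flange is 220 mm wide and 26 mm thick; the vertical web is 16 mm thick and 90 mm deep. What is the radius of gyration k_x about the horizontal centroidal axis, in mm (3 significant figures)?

k_x ≈ 26.9 mm

Break the section into simple shapes (no overlaps), measuring from the bottom-left corner of the bounding box.
Flange: 220 × 26, A = 5 720 mm², y = 103 mm, Ī = 322 227 mm⁴.
Web: 16 × 90, A = 1 440 mm², y = 45 mm, Ī = 972 000 mm⁴.
Centroid: ȳ = ΣA·y / ΣA = 91.335 mm.
Transfer each piece to the horizontal centroidal axis using Ī + A·d² with d = y − 91.335:
  flange: d = 11.665 mm → contributes +1 100 534 mm⁴
  web: d = -46.335 mm → contributes +4 063 608 mm⁴
Total I = 5 164 142 mm⁴.
Radius of gyration: k = √(I/A) = √(5 164 142 / 7 160) = 26.856 mm.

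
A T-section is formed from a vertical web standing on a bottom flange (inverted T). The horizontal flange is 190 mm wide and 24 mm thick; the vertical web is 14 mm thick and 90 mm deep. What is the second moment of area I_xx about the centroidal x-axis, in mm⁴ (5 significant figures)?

Break the section into simple shapes (no overlaps), measuring from the bottom-left corner of the bounding box.
Flange: 190 × 24, A = 4 560 mm², y = 12 mm, Ī = 218 880 mm⁴.
Web: 14 × 90, A = 1 260 mm², y = 69 mm, Ī = 850 500 mm⁴.
Centroid: ȳ = ΣA·y / ΣA = 24.34021 mm.
Transfer each piece to the centroidal x-axis using Ī + A·d² with d = y − 24.34021:
  flange: d = -12.34021 mm → contributes +913279.9 mm⁴
  web: d = 44.65979 mm → contributes +3 363 566 mm⁴
Total I = 4 276 846 mm⁴.

I_xx ≈ 4.2768 × 10⁶ mm⁴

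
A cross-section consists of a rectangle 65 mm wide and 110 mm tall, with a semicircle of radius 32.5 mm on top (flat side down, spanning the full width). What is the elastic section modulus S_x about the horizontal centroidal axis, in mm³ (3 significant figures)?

Decompose the section into non-overlapping parts with the origin at the bottom-left of its bounding rectangle.
Rectangular body: 65 × 110, A = 7 150 mm², y = 55 mm, Ī = 7 209 583 mm⁴.
Semicircular cap: semicircle r = 32.5, A = 1659.2 mm², y = 123.79 mm, Ī = 122 452 mm⁴.
Centroid: ȳ = ΣA·y / ΣA = 67.957 mm.
Transfer each piece to the horizontal centroidal axis using Ī + A·d² with d = y − 67.957:
  rectangular body: d = -12.957 mm → contributes +8 409 925 mm⁴
  semicircular cap: d = 55.837 mm → contributes +5 295 234 mm⁴
Total I = 13 705 159 mm⁴.
Extreme fibre distance c = 74.543 mm; S = I/c = 183 855 mm³.

S_x ≈ 1.84 × 10⁵ mm³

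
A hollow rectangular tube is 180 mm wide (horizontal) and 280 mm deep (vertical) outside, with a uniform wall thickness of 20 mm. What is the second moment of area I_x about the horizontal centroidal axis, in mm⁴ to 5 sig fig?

Treat the section as a set of non-overlapping primitives; coordinates are from the bounding-box lower-left.
Outer rectangle: 180 × 280, A = 50 400 mm², y = 140 mm, Ī = 329 280 000 mm⁴.
Inner void (subtracted): 140 × 240, A = 33 600 mm², y = 140 mm, Ī = 161 280 000 mm⁴.
By symmetry the centroid is at mid-height, ȳ = 140 mm.
All pieces are centred on the horizontal centroidal axis, so I = ΣĪ (holes subtracted) = 168 000 000 mm⁴.

I_x ≈ 1.6800 × 10⁸ mm⁴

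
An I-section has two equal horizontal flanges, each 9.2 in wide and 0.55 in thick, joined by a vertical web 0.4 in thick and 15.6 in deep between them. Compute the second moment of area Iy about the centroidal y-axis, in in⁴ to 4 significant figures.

Split into non-overlapping primitives; take the origin at the lower-left of the bounding box.
Bottom flange: 9.2 × 0.55, A = 5.06 in², x = 4.6 in, Ī = 35.6899 in⁴.
Web: 0.4 × 15.6, A = 6.24 in², x = 4.6 in, Ī = 0.0832 in⁴.
Top flange: 9.2 × 0.55, A = 5.06 in², x = 4.6 in, Ī = 35.6899 in⁴.
By symmetry the centroid is at mid-width, x̄ = 4.6 in.
All pieces are centred on the centroidal y-axis, so I = ΣĪ = 71.4629 in⁴.

Iy ≈ 71.46 in⁴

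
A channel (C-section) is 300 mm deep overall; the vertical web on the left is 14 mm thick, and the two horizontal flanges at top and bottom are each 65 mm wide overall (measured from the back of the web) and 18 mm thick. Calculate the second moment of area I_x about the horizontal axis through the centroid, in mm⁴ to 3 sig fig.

Treat the section as a set of non-overlapping primitives; coordinates are from the bounding-box lower-left.
Web: 14 × 300, A = 4 200 mm², y = 150 mm, Ī = 31 500 000 mm⁴.
Top flange (beyond web): 51 × 18, A = 918 mm², y = 291 mm, Ī = 24 786 mm⁴.
Bottom flange (beyond web): 51 × 18, A = 918 mm², y = 9 mm, Ī = 24 786 mm⁴.
By symmetry the centroid is at mid-height, ȳ = 150 mm.
Transfer each piece to the horizontal axis through the centroid using Ī + A·d² with d = y − 150:
  web: d = 0 mm → contributes +31 500 000 mm⁴
  top flange (beyond web): d = 141 mm → contributes +18 275 544 mm⁴
  bottom flange (beyond web): d = -141 mm → contributes +18 275 544 mm⁴
Total I = 68 051 088 mm⁴.

I_x ≈ 6.81 × 10⁷ mm⁴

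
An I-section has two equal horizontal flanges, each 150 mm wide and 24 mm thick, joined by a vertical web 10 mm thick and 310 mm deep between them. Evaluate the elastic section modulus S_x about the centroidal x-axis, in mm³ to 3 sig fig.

S_x ≈ 1.26 × 10⁶ mm³

Break the section into simple shapes (no overlaps), measuring from the bottom-left corner of the bounding box.
Bottom flange: 150 × 24, A = 3 600 mm², y = 12 mm, Ī = 172 800 mm⁴.
Web: 10 × 310, A = 3 100 mm², y = 179 mm, Ī = 24 825 833 mm⁴.
Top flange: 150 × 24, A = 3 600 mm², y = 346 mm, Ī = 172 800 mm⁴.
By symmetry the centroid is at mid-height, ȳ = 179 mm.
Transfer each piece to the centroidal x-axis using Ī + A·d² with d = y − 179:
  bottom flange: d = -167 mm → contributes +100 573 200 mm⁴
  web: d = 0 mm → contributes +24 825 833 mm⁴
  top flange: d = 167 mm → contributes +100 573 200 mm⁴
Total I = 225 972 233 mm⁴.
Extreme fibre distance c = 179 mm; S = I/c = 1 262 415 mm³.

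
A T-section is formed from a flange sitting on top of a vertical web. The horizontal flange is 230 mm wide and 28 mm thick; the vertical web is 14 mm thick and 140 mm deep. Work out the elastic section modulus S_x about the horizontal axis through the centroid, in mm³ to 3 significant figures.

S_x ≈ 1.06 × 10⁵ mm³

Treat the section as a set of non-overlapping primitives; coordinates are from the bounding-box lower-left.
Flange: 230 × 28, A = 6 440 mm², y = 154 mm, Ī = 420 747 mm⁴.
Web: 14 × 140, A = 1 960 mm², y = 70 mm, Ī = 3 201 333 mm⁴.
Centroid: ȳ = ΣA·y / ΣA = 134.4 mm.
Transfer each piece to the horizontal axis through the centroid using Ī + A·d² with d = y − 134.4:
  flange: d = 19.6 mm → contributes +2 894 737 mm⁴
  web: d = -64.4 mm → contributes +11 330 159 mm⁴
Total I = 14 224 896 mm⁴.
Extreme fibre distance c = 134.4 mm; S = I/c = 105 840 mm³.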